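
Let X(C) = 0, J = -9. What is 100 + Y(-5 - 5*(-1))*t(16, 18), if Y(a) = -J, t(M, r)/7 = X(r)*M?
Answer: 100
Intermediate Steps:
t(M, r) = 0 (t(M, r) = 7*(0*M) = 7*0 = 0)
Y(a) = 9 (Y(a) = -1*(-9) = 9)
100 + Y(-5 - 5*(-1))*t(16, 18) = 100 + 9*0 = 100 + 0 = 100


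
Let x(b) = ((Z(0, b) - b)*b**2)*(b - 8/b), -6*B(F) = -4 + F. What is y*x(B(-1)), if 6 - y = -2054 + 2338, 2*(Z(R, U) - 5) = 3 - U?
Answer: 1279495/144 ≈ 8885.4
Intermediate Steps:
Z(R, U) = 13/2 - U/2 (Z(R, U) = 5 + (3 - U)/2 = 5 + (3/2 - U/2) = 13/2 - U/2)
B(F) = 2/3 - F/6 (B(F) = -(-4 + F)/6 = 2/3 - F/6)
y = -278 (y = 6 - (-2054 + 2338) = 6 - 1*284 = 6 - 284 = -278)
x(b) = b**2*(13/2 - 3*b/2)*(b - 8/b) (x(b) = (((13/2 - b/2) - b)*b**2)*(b - 8/b) = ((13/2 - 3*b/2)*b**2)*(b - 8/b) = (b**2*(13/2 - 3*b/2))*(b - 8/b) = b**2*(13/2 - 3*b/2)*(b - 8/b))
y*x(B(-1)) = -139*(2/3 - 1/6*(-1))*(-104 - 3*(2/3 - 1/6*(-1))**3 + 13*(2/3 - 1/6*(-1))**2 + 24*(2/3 - 1/6*(-1))) = -139*(2/3 + 1/6)*(-104 - 3*(2/3 + 1/6)**3 + 13*(2/3 + 1/6)**2 + 24*(2/3 + 1/6)) = -139*5*(-104 - 3*(5/6)**3 + 13*(5/6)**2 + 24*(5/6))/6 = -139*5*(-104 - 3*125/216 + 13*(25/36) + 20)/6 = -139*5*(-104 - 125/72 + 325/36 + 20)/6 = -139*5*(-1841)/(6*24) = -278*(-9205/288) = 1279495/144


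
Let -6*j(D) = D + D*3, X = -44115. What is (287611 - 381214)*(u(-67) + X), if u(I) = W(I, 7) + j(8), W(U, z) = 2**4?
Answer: 4128297913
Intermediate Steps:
W(U, z) = 16
j(D) = -2*D/3 (j(D) = -(D + D*3)/6 = -(D + 3*D)/6 = -2*D/3)
u(I) = 32/3 (u(I) = 16 - 2/3*8 = 16 - 16/3 = 32/3)
(287611 - 381214)*(u(-67) + X) = (287611 - 381214)*(32/3 - 44115) = -93603*(-132313/3) = 4128297913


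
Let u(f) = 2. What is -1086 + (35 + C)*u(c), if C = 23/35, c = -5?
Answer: -35514/35 ≈ -1014.7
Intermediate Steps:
C = 23/35 (C = 23*(1/35) = 23/35 ≈ 0.65714)
-1086 + (35 + C)*u(c) = -1086 + (35 + 23/35)*2 = -1086 + (1248/35)*2 = -1086 + 2496/35 = -35514/35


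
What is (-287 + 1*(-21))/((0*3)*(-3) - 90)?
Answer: 154/45 ≈ 3.4222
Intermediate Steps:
(-287 + 1*(-21))/((0*3)*(-3) - 90) = (-287 - 21)/(0*(-3) - 90) = -308/(0 - 90) = -308/(-90) = -308*(-1/90) = 154/45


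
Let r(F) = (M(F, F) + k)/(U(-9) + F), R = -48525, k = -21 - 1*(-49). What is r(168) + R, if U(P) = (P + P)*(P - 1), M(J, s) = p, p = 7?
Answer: -16886665/348 ≈ -48525.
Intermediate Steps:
M(J, s) = 7
k = 28 (k = -21 + 49 = 28)
U(P) = 2*P*(-1 + P) (U(P) = (2*P)*(-1 + P) = 2*P*(-1 + P))
r(F) = 35/(180 + F) (r(F) = (7 + 28)/(2*(-9)*(-1 - 9) + F) = 35/(2*(-9)*(-10) + F) = 35/(180 + F))
r(168) + R = 35/(180 + 168) - 48525 = 35/348 - 48525 = -16886665/348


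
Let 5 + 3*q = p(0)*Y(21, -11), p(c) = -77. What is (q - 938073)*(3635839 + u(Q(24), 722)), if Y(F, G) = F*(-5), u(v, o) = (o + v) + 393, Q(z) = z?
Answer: -3401955269314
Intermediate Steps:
u(v, o) = 393 + o + v
Y(F, G) = -5*F
q = 8080/3 (q = -5/3 + (-(-385)*21)/3 = -5/3 + (-77*(-105))/3 = -5/3 + (⅓)*8085 = -5/3 + 2695 = 8080/3 ≈ 2693.3)
(q - 938073)*(3635839 + u(Q(24), 722)) = (8080/3 - 938073)*(3635839 + (393 + 722 + 24)) = -2806139*(3635839 + 1139)/3 = -2806139/3*3636978 = -3401955269314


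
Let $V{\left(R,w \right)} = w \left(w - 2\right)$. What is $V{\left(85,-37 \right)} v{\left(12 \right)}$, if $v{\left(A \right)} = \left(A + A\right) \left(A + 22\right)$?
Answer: $1177488$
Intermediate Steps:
$v{\left(A \right)} = 2 A \left(22 + A\right)$
$V{\left(R,w \right)} = w \left(-2 + w\right)$
$V{\left(85,-37 \right)} v{\left(12 \right)} = - 37 \left(-2 - 37\right) 2 \cdot 12 \left(22 + 12\right) = \left(-37\right) \left(-39\right) 2 \cdot 12 \cdot 34 = 1443 \cdot 816 = 1177488$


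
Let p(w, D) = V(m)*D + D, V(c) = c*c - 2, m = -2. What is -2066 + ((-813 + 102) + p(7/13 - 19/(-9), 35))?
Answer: -2672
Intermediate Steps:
V(c) = -2 + c² (V(c) = c² - 2 = -2 + c²)
p(w, D) = 3*D (p(w, D) = (-2 + (-2)²)*D + D = (-2 + 4)*D + D = 2*D + D = 3*D)
-2066 + ((-813 + 102) + p(7/13 - 19/(-9), 35)) = -2066 + ((-813 + 102) + 3*35) = -2066 + (-711 + 105) = -2066 - 606 = -2672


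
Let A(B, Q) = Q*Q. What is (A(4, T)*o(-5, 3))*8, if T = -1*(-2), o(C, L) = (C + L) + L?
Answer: 32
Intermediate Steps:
o(C, L) = C + 2*L
T = 2
A(B, Q) = Q²
(A(4, T)*o(-5, 3))*8 = (2²*(-5 + 2*3))*8 = (4*(-5 + 6))*8 = (4*1)*8 = 4*8 = 32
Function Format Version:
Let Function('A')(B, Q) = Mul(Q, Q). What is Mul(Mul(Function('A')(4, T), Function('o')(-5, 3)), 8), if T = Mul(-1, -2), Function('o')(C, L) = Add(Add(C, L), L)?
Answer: 32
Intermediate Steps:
Function('o')(C, L) = Add(C, Mul(2, L))
T = 2
Function('A')(B, Q) = Pow(Q, 2)
Mul(Mul(Function('A')(4, T), Function('o')(-5, 3)), 8) = Mul(Mul(Pow(2, 2), Add(-5, Mul(2, 3))), 8) = Mul(Mul(4, Add(-5, 6)), 8) = Mul(Mul(4, 1), 8) = Mul(4, 8) = 32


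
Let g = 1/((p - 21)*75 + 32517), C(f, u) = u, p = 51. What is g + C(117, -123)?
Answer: -4276340/34767 ≈ -123.00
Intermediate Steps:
g = 1/34767 (g = 1/((51 - 21)*75 + 32517) = 1/(30*75 + 32517) = 1/(2250 + 32517) = 1/34767 ≈ 2.8763e-5)
g + C(117, -123) = 1/34767 - 123 = -4276340/34767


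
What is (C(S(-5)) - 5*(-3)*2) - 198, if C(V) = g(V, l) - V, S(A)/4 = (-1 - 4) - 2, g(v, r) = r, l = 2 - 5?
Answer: -143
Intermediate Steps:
l = -3
S(A) = -28 (S(A) = 4*((-1 - 4) - 2) = 4*(-5 - 2) = 4*(-7) = -28)
C(V) = -3 - V
(C(S(-5)) - 5*(-3)*2) - 198 = ((-3 - 1*(-28)) - 5*(-3)*2) - 198 = ((-3 + 28) + 15*2) - 198 = (25 + 30) - 198 = 55 - 198 = -143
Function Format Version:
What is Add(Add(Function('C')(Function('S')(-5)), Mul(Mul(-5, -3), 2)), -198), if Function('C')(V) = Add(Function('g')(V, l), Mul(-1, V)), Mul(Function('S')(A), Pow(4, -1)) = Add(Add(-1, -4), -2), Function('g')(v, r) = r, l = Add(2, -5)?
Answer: -143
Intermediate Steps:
l = -3
Function('S')(A) = -28 (Function('S')(A) = Mul(4, Add(Add(-1, -4), -2)) = Mul(4, Add(-5, -2)) = Mul(4, -7) = -28)
Function('C')(V) = Add(-3, Mul(-1, V))
Add(Add(Function('C')(Function('S')(-5)), Mul(Mul(-5, -3), 2)), -198) = Add(Add(Add(-3, Mul(-1, -28)), Mul(Mul(-5, -3), 2)), -198) = Add(Add(Add(-3, 28), Mul(15, 2)), -198) = Add(Add(25, 30), -198) = Add(55, -198) = -143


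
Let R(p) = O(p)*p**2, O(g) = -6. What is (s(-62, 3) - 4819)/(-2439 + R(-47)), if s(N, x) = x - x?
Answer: 4819/15693 ≈ 0.30708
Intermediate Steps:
R(p) = -6*p**2
s(N, x) = 0
(s(-62, 3) - 4819)/(-2439 + R(-47)) = (0 - 4819)/(-2439 - 6*(-47)**2) = -4819/(-2439 - 6*2209) = -4819/(-2439 - 13254) = -4819/(-15693) = -4819*(-1/15693) = 4819/15693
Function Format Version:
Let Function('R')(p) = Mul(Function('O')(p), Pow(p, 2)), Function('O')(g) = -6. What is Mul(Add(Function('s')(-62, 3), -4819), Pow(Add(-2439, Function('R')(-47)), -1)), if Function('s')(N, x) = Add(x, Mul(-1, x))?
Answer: Rational(4819, 15693) ≈ 0.30708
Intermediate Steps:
Function('R')(p) = Mul(-6, Pow(p, 2))
Function('s')(N, x) = 0
Mul(Add(Function('s')(-62, 3), -4819), Pow(Add(-2439, Function('R')(-47)), -1)) = Mul(Add(0, -4819), Pow(Add(-2439, Mul(-6, Pow(-47, 2))), -1)) = Mul(-4819, Pow(Add(-2439, Mul(-6, 2209)), -1)) = Mul(-4819, Pow(Add(-2439, -13254), -1)) = Mul(-4819, Pow(-15693, -1)) = Mul(-4819, Rational(-1, 15693)) = Rational(4819, 15693)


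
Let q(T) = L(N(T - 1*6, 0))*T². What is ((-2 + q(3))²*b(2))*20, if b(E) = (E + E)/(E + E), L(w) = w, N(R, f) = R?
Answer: 16820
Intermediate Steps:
b(E) = 1 (b(E) = (2*E)/((2*E)) = (2*E)*(1/(2*E)) = 1)
q(T) = T²*(-6 + T) (q(T) = (T - 1*6)*T² = (T - 6)*T² = (-6 + T)*T² = T²*(-6 + T))
((-2 + q(3))²*b(2))*20 = ((-2 + 3²*(-6 + 3))²*1)*20 = ((-2 + 9*(-3))²*1)*20 = ((-2 - 27)²*1)*20 = ((-29)²*1)*20 = (841*1)*20 = 841*20 = 16820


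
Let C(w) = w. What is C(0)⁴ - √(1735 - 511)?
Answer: -6*√34 ≈ -34.986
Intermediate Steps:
C(0)⁴ - √(1735 - 511) = 0⁴ - √(1735 - 511) = 0 - √1224 = 0 - 6*√34 = -6*√34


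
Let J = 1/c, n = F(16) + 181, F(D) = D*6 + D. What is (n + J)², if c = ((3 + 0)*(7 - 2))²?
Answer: 4346237476/50625 ≈ 85852.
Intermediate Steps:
F(D) = 7*D (F(D) = 6*D + D = 7*D)
c = 225 (c = (3*5)² = 15² = 225)
n = 293 (n = 7*16 + 181 = 112 + 181 = 293)
J = 1/225 ≈ 0.0044444
(n + J)² = (293 + 1/225)² = (65926/225)² = 4346237476/50625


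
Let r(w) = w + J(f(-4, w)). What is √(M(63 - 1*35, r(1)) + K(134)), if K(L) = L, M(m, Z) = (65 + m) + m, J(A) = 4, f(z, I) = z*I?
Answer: √255 ≈ 15.969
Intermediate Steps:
f(z, I) = I*z
r(w) = 4 + w (r(w) = w + 4 = 4 + w)
M(m, Z) = 65 + 2*m
√(M(63 - 1*35, r(1)) + K(134)) = √((65 + 2*(63 - 1*35)) + 134) = √((65 + 2*(63 - 35)) + 134) = √((65 + 2*28) + 134) = √((65 + 56) + 134) = √(121 + 134) = √255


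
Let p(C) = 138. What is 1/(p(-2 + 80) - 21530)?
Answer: -1/21392 ≈ -4.6746e-5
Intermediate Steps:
1/(p(-2 + 80) - 21530) = 1/(138 - 21530) = 1/(-21392) = -1/21392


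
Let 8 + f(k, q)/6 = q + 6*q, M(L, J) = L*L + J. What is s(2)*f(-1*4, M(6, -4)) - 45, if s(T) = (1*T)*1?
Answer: 2547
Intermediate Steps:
M(L, J) = J + L² (M(L, J) = L² + J = J + L²)
f(k, q) = -48 + 42*q (f(k, q) = -48 + 6*(q + 6*q) = -48 + 6*(7*q) = -48 + 42*q)
s(T) = T (s(T) = T*1 = T)
s(2)*f(-1*4, M(6, -4)) - 45 = 2*(-48 + 42*(-4 + 6²)) - 45 = 2*(-48 + 42*(-4 + 36)) - 45 = 2*(-48 + 42*32) - 45 = 2*(-48 + 1344) - 45 = 2*1296 - 45 = 2592 - 45 = 2547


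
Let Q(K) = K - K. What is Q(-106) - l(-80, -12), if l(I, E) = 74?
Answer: -74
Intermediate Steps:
Q(K) = 0
Q(-106) - l(-80, -12) = 0 - 1*74 = 0 - 74 = -74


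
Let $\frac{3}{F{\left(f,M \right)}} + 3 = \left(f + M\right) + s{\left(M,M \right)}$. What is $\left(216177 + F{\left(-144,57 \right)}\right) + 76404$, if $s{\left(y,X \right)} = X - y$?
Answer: $\frac{8777429}{30} \approx 2.9258 \cdot 10^{5}$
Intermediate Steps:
$F{\left(f,M \right)} = \frac{3}{-3 + M + f}$ ($F{\left(f,M \right)} = \frac{3}{-3 + \left(\left(f + M\right) + \left(M - M\right)\right)} = \frac{3}{-3 + \left(\left(M + f\right) + 0\right)} = \frac{3}{-3 + \left(M + f\right)} = \frac{3}{-3 + M + f}$)
$\left(216177 + F{\left(-144,57 \right)}\right) + 76404 = \left(216177 + \frac{3}{-3 + 57 - 144}\right) + 76404 = \left(216177 + \frac{3}{-90}\right) + 76404 = \left(216177 + 3 \left(- \frac{1}{90}\right)\right) + 76404 = \left(216177 - \frac{1}{30}\right) + 76404 = \frac{6485309}{30} + 76404 = \frac{8777429}{30}$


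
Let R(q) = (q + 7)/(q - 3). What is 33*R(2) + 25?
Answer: -272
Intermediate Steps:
R(q) = (7 + q)/(-3 + q)
33*R(2) + 25 = 33*((7 + 2)/(-3 + 2)) + 25 = 33*(9/(-1)) + 25 = 33*(-1*9) + 25 = 33*(-9) + 25 = -297 + 25 = -272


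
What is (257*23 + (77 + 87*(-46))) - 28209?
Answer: -26223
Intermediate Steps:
(257*23 + (77 + 87*(-46))) - 28209 = (5911 + (77 - 4002)) - 28209 = (5911 - 3925) - 28209 = 1986 - 28209 = -26223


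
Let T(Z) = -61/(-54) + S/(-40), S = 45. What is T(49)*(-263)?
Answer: -263/216 ≈ -1.2176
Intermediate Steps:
T(Z) = 1/216 (T(Z) = -61/(-54) + 45/(-40) = -61*(-1/54) + 45*(-1/40) = 61/54 - 9/8 = 1/216)
T(49)*(-263) = (1/216)*(-263) = -263/216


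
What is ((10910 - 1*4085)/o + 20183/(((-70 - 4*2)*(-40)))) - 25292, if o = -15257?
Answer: -1203659099249/47601840 ≈ -25286.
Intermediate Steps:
((10910 - 1*4085)/o + 20183/(((-70 - 4*2)*(-40)))) - 25292 = ((10910 - 1*4085)/(-15257) + 20183/(((-70 - 4*2)*(-40)))) - 25292 = ((10910 - 4085)*(-1/15257) + 20183/(((-70 - 8)*(-40)))) - 25292 = (6825*(-1/15257) + 20183/((-78*(-40)))) - 25292 = (-6825/15257 + 20183/3120) - 25292 = 286638031/47601840 - 25292 = -1203659099249/47601840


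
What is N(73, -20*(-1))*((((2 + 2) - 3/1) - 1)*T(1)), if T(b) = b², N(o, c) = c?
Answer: 0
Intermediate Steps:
N(73, -20*(-1))*((((2 + 2) - 3/1) - 1)*T(1)) = (-20*(-1))*((((2 + 2) - 3/1) - 1)*1²) = 20*(((4 - 3*1) - 1)*1) = 20*(((4 - 3) - 1)*1) = 20*((1 - 1)*1) = 20*(0*1) = 20*0 = 0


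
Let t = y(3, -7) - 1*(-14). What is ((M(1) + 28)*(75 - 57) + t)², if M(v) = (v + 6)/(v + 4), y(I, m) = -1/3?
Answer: 66308449/225 ≈ 2.9470e+5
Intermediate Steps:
y(I, m) = -⅓ (y(I, m) = -1*⅓ = -⅓)
t = 41/3 (t = -⅓ - 1*(-14) = -⅓ + 14 = 41/3 ≈ 13.667)
M(v) = (6 + v)/(4 + v)
((M(1) + 28)*(75 - 57) + t)² = (((6 + 1)/(4 + 1) + 28)*(75 - 57) + 41/3)² = ((7/5 + 28)*18 + 41/3)² = ((147/5)*18 + 41/3)² = (2646/5 + 41/3)² = (8143/15)² = 66308449/225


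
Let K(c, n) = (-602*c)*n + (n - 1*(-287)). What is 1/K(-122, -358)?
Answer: -1/26293023 ≈ -3.8033e-8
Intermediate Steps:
K(c, n) = 287 + n - 602*c*n (K(c, n) = -602*c*n + (n + 287) = -602*c*n + (287 + n) = 287 + n - 602*c*n)
1/K(-122, -358) = 1/(287 - 358 - 602*(-122)*(-358)) = 1/(287 - 358 - 26292952) = 1/(-26293023) = -1/26293023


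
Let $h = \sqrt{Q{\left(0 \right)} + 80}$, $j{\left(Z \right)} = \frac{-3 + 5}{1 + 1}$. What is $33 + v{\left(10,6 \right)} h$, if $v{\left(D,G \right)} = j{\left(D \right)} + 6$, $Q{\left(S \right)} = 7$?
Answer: $33 + 7 \sqrt{87} \approx 98.292$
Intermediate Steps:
$j{\left(Z \right)} = 1$ ($j{\left(Z \right)} = \frac{2}{2} = 2 \cdot \frac{1}{2} = 1$)
$v{\left(D,G \right)} = 7$ ($v{\left(D,G \right)} = 1 + 6 = 7$)
$h = \sqrt{87}$ ($h = \sqrt{7 + 80} = \sqrt{87} \approx 9.3274$)
$33 + v{\left(10,6 \right)} h = 33 + 7 \sqrt{87}$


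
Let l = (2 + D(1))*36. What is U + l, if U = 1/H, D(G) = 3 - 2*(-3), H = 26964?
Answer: 10677745/26964 ≈ 396.00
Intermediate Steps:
D(G) = 9 (D(G) = 3 + 6 = 9)
U = 1/26964 ≈ 3.7086e-5
l = 396 (l = (2 + 9)*36 = 11*36 = 396)
U + l = 1/26964 + 396 = 10677745/26964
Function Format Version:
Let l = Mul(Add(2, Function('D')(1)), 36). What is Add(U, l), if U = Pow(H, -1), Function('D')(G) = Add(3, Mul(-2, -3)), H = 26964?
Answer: Rational(10677745, 26964) ≈ 396.00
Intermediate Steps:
Function('D')(G) = 9 (Function('D')(G) = Add(3, 6) = 9)
U = Rational(1, 26964) (U = Pow(26964, -1) = Rational(1, 26964) ≈ 3.7086e-5)
l = 396 (l = Mul(Add(2, 9), 36) = Mul(11, 36) = 396)
Add(U, l) = Add(Rational(1, 26964), 396) = Rational(10677745, 26964)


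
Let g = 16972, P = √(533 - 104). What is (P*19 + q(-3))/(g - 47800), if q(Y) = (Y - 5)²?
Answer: -16/7707 - 19*√429/30828 ≈ -0.014842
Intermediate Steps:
P = √429 ≈ 20.712
q(Y) = (-5 + Y)²
(P*19 + q(-3))/(g - 47800) = (√429*19 + (-5 - 3)²)/(16972 - 47800) = (19*√429 + (-8)²)/(-30828) = (19*√429 + 64)*(-1/30828) = (64 + 19*√429)*(-1/30828) = -16/7707 - 19*√429/30828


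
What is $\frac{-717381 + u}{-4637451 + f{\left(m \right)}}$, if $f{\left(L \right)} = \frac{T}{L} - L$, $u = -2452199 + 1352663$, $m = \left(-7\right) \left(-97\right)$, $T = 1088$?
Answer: $\frac{1233686643}{3149289182} \approx 0.39174$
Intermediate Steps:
$m = 679$
$u = -1099536$
$f{\left(L \right)} = - L + \frac{1088}{L}$ ($f{\left(L \right)} = \frac{1088}{L} - L = - L + \frac{1088}{L}$)
$\frac{-717381 + u}{-4637451 + f{\left(m \right)}} = \frac{-717381 - 1099536}{-4637451 + \left(\left(-1\right) 679 + \frac{1088}{679}\right)} = - \frac{1816917}{-4637451 + \left(-679 + 1088 \cdot \frac{1}{679}\right)} = - \frac{1816917}{-4637451 + \left(-679 + \frac{1088}{679}\right)} = - \frac{1816917}{-4637451 - \frac{459953}{679}} = - \frac{1816917}{- \frac{3149289182}{679}} = \left(-1816917\right) \left(- \frac{679}{3149289182}\right) = \frac{1233686643}{3149289182}$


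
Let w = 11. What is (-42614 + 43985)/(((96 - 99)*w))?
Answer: -457/11 ≈ -41.545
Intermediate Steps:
(-42614 + 43985)/(((96 - 99)*w)) = (-42614 + 43985)/(((96 - 99)*11)) = 1371/((-3*11)) = 1371/(-33) = 1371*(-1/33) = -457/11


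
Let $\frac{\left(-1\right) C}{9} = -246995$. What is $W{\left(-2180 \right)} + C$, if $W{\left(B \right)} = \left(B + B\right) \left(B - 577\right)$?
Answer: $14243475$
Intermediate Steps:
$C = 2222955$ ($C = \left(-9\right) \left(-246995\right) = 2222955$)
$W{\left(B \right)} = 2 B \left(-577 + B\right)$
$W{\left(-2180 \right)} + C = 2 \left(-2180\right) \left(-577 - 2180\right) + 2222955 = 2 \left(-2180\right) \left(-2757\right) + 2222955 = 12020520 + 2222955 = 14243475$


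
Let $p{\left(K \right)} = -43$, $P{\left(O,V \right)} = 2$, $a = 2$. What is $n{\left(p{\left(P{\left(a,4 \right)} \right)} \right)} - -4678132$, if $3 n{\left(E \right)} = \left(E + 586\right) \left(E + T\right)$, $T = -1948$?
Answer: $4317761$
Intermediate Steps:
$n{\left(E \right)} = \frac{\left(-1948 + E\right) \left(586 + E\right)}{3}$ ($n{\left(E \right)} = \frac{\left(E + 586\right) \left(E - 1948\right)}{3} = \frac{\left(586 + E\right) \left(-1948 + E\right)}{3} = \frac{\left(-1948 + E\right) \left(586 + E\right)}{3}$)
$n{\left(p{\left(P{\left(a,4 \right)} \right)} \right)} - -4678132 = \left(- \frac{1141528}{3} - -19522 + \frac{\left(-43\right)^{2}}{3}\right) - -4678132 = \left(- \frac{1141528}{3} + 19522 + \frac{1}{3} \cdot 1849\right) + 4678132 = \left(- \frac{1141528}{3} + 19522 + \frac{1849}{3}\right) + 4678132 = -360371 + 4678132 = 4317761$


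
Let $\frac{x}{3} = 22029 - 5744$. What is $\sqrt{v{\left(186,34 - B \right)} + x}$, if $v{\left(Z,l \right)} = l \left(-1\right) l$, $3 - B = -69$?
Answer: $\sqrt{47411} \approx 217.74$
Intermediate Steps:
$B = 72$ ($B = 3 - -69 = 3 + 69 = 72$)
$x = 48855$ ($x = 3 \left(22029 - 5744\right) = 3 \cdot 16285 = 48855$)
$v{\left(Z,l \right)} = - l^{2}$ ($v{\left(Z,l \right)} = - l l = - l^{2}$)
$\sqrt{v{\left(186,34 - B \right)} + x} = \sqrt{- \left(34 - 72\right)^{2} + 48855} = \sqrt{- \left(-38\right)^{2} + 48855} = \sqrt{\left(-1\right) 1444 + 48855} = \sqrt{-1444 + 48855} = \sqrt{47411}$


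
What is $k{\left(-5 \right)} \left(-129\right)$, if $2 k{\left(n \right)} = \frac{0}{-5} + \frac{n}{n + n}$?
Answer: $- \frac{129}{4} \approx -32.25$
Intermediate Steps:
$k{\left(n \right)} = \frac{1}{4}$ ($k{\left(n \right)} = \frac{\frac{0}{-5} + \frac{n}{n + n}}{2} = \frac{0 \left(- \frac{1}{5}\right) + \frac{n}{2 n}}{2} = \frac{0 + n \frac{1}{2 n}}{2} = \frac{0 + \frac{1}{2}}{2} = \frac{1}{2} \cdot \frac{1}{2} = \frac{1}{4}$)
$k{\left(-5 \right)} \left(-129\right) = \frac{1}{4} \left(-129\right) = - \frac{129}{4}$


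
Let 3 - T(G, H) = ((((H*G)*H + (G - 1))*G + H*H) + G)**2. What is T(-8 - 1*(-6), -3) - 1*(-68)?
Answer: -2330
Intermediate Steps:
T(G, H) = 3 - (G + H**2 + G*(-1 + G + G*H**2))**2 (T(G, H) = 3 - ((((H*G)*H + (G - 1))*G + H*H) + G)**2 = 3 - ((((G*H)*H + (-1 + G))*G + H**2) + G)**2 = 3 - (((G*H**2 + (-1 + G))*G + H**2) + G)**2 = 3 - (((-1 + G + G*H**2)*G + H**2) + G)**2 = 3 - ((G*(-1 + G + G*H**2) + H**2) + G)**2 = 3 - ((H**2 + G*(-1 + G + G*H**2)) + G)**2 = 3 - (G + H**2 + G*(-1 + G + G*H**2))**2)
T(-8 - 1*(-6), -3) - 1*(-68) = (3 - ((-8 - 1*(-6))**2 + (-3)**2 + (-8 - 1*(-6))**2*(-3)**2)**2) - 1*(-68) = (3 - ((-8 + 6)**2 + 9 + (-8 + 6)**2*9)**2) + 68 = (3 - ((-2)**2 + 9 + (-2)**2*9)**2) + 68 = (3 - (4 + 9 + 4*9)**2) + 68 = (3 - (4 + 9 + 36)**2) + 68 = (3 - 1*49**2) + 68 = (3 - 1*2401) + 68 = (3 - 2401) + 68 = -2398 + 68 = -2330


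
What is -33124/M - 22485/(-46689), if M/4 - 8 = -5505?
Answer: 170077218/85549811 ≈ 1.9880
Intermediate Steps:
M = -21988 (M = 32 + 4*(-5505) = 32 - 22020 = -21988)
-33124/M - 22485/(-46689) = -33124/(-21988) - 22485/(-46689) = -33124*(-1/21988) - 22485*(-1/46689) = 8281/5497 + 7495/15563 = 170077218/85549811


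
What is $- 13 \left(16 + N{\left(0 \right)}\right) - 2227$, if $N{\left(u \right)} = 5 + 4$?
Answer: $-2552$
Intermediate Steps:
$N{\left(u \right)} = 9$
$- 13 \left(16 + N{\left(0 \right)}\right) - 2227 = - 13 \left(16 + 9\right) - 2227 = \left(-13\right) 25 - 2227 = -325 - 2227 = -2552$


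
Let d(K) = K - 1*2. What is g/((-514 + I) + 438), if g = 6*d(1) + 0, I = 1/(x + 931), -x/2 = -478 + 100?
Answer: 3374/42737 ≈ 0.078948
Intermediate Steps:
x = 756 (x = -2*(-478 + 100) = -2*(-378) = 756)
d(K) = -2 + K (d(K) = K - 2 = -2 + K)
I = 1/1687 (I = 1/(756 + 931) = 1/1687 ≈ 0.00059277)
g = -6 (g = 6*(-2 + 1) + 0 = 6*(-1) + 0 = -6 + 0 = -6)
g/((-514 + I) + 438) = -6/((-514 + 1/1687) + 438) = -6/(-867117/1687 + 438) = -6/(-128211/1687) = -6*(-1687/128211) = 3374/42737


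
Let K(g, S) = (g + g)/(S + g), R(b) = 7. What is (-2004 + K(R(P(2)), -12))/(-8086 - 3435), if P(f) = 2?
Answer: 10034/57605 ≈ 0.17419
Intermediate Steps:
K(g, S) = 2*g/(S + g) (K(g, S) = (2*g)/(S + g) = 2*g/(S + g))
(-2004 + K(R(P(2)), -12))/(-8086 - 3435) = (-2004 + 2*7/(-12 + 7))/(-8086 - 3435) = (-2004 + 2*7/(-5))/(-11521) = (-2004 + 2*7*(-⅕))*(-1/11521) = (-2004 - 14/5)*(-1/11521) = -10034/5*(-1/11521) = 10034/57605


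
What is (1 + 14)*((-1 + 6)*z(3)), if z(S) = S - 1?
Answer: 150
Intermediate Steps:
z(S) = -1 + S
(1 + 14)*((-1 + 6)*z(3)) = (1 + 14)*((-1 + 6)*(-1 + 3)) = 15*(5*2) = 15*10 = 150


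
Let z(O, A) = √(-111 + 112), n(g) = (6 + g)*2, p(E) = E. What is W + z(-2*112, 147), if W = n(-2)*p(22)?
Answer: 177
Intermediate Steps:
n(g) = 12 + 2*g
z(O, A) = 1 (z(O, A) = √1 = 1)
W = 176 (W = (12 + 2*(-2))*22 = (12 - 4)*22 = 8*22 = 176)
W + z(-2*112, 147) = 176 + 1 = 177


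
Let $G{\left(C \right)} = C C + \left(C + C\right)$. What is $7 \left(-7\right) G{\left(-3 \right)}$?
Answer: $-147$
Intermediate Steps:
$G{\left(C \right)} = C^{2} + 2 C$
$7 \left(-7\right) G{\left(-3 \right)} = 7 \left(-7\right) \left(- 3 \left(2 - 3\right)\right) = - 49 \left(\left(-3\right) \left(-1\right)\right) = \left(-49\right) 3 = -147$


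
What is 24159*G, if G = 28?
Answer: 676452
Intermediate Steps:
24159*G = 24159*28 = 676452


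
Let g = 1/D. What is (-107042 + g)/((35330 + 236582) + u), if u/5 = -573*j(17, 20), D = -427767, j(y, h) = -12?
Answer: -6541290745/18717372852 ≈ -0.34948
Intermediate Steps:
g = -1/427767 (g = 1/(-427767) = -1/427767 ≈ -2.3377e-6)
u = 34380 (u = 5*(-573*(-12)) = 5*6876 = 34380)
(-107042 + g)/((35330 + 236582) + u) = (-107042 - 1/427767)/((35330 + 236582) + 34380) = -45789035215/(427767*(271912 + 34380)) = -45789035215/427767/306292 = -45789035215/427767*1/306292 = -6541290745/18717372852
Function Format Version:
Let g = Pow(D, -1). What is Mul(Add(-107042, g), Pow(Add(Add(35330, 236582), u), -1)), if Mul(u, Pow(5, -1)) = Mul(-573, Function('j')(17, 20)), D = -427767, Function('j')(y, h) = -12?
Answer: Rational(-6541290745, 18717372852) ≈ -0.34948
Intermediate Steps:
g = Rational(-1, 427767) (g = Pow(-427767, -1) = Rational(-1, 427767) ≈ -2.3377e-6)
u = 34380 (u = Mul(5, Mul(-573, -12)) = Mul(5, 6876) = 34380)
Mul(Add(-107042, g), Pow(Add(Add(35330, 236582), u), -1)) = Mul(Add(-107042, Rational(-1, 427767)), Pow(Add(Add(35330, 236582), 34380), -1)) = Mul(Rational(-45789035215, 427767), Pow(Add(271912, 34380), -1)) = Mul(Rational(-45789035215, 427767), Pow(306292, -1)) = Mul(Rational(-45789035215, 427767), Rational(1, 306292)) = Rational(-6541290745, 18717372852)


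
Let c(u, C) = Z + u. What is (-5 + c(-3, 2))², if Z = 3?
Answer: 25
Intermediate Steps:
c(u, C) = 3 + u
(-5 + c(-3, 2))² = (-5 + (3 - 3))² = (-5 + 0)² = (-5)² = 25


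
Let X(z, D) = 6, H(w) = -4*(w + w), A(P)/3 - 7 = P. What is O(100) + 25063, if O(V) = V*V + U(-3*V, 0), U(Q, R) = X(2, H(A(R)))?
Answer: 35069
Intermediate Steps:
A(P) = 21 + 3*P
H(w) = -8*w
U(Q, R) = 6
O(V) = 6 + V**2 (O(V) = V*V + 6 = V**2 + 6 = 6 + V**2)
O(100) + 25063 = (6 + 100**2) + 25063 = (6 + 10000) + 25063 = 10006 + 25063 = 35069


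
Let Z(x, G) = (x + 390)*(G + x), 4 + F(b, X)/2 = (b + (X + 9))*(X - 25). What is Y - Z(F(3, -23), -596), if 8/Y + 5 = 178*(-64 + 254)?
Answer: -21978938432/33815 ≈ -6.4998e+5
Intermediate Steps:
F(b, X) = -8 + 2*(-25 + X)*(9 + X + b) (F(b, X) = -8 + 2*((b + (X + 9))*(X - 25)) = -8 + 2*((b + (9 + X))*(-25 + X)) = -8 + 2*((9 + X + b)*(-25 + X)) = -8 + 2*((-25 + X)*(9 + X + b)) = -8 + 2*(-25 + X)*(9 + X + b))
Z(x, G) = (390 + x)*(G + x)
Y = 8/33815 (Y = 8/(-5 + 178*(-64 + 254)) = 8/(-5 + 178*190) = 8/(-5 + 33820) = 8/33815 ≈ 0.00023658)
Y - Z(F(3, -23), -596) = 8/33815 - ((-458 - 50*3 - 32*(-23) + 2*(-23)² + 2*(-23)*3)² + 390*(-596) + 390*(-458 - 50*3 - 32*(-23) + 2*(-23)² + 2*(-23)*3) - 596*(-458 - 50*3 - 32*(-23) + 2*(-23)² + 2*(-23)*3)) = 8/33815 - ((-458 - 150 + 736 + 2*529 - 138)² - 232440 + 390*(-458 - 150 + 736 + 2*529 - 138) - 596*(-458 - 150 + 736 + 2*529 - 138)) = 8/33815 - ((-458 - 150 + 736 + 1058 - 138)² - 232440 + 390*(-458 - 150 + 736 + 1058 - 138) - 596*(-458 - 150 + 736 + 1058 - 138)) = 8/33815 - (1048² - 232440 + 390*1048 - 596*1048) = 8/33815 - (1098304 - 232440 + 408720 - 624608) = 8/33815 - 1*649976 = 8/33815 - 649976 = -21978938432/33815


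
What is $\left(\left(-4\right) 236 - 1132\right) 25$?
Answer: $-51900$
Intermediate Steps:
$\left(\left(-4\right) 236 - 1132\right) 25 = \left(-944 - 1132\right) 25 = \left(-2076\right) 25 = -51900$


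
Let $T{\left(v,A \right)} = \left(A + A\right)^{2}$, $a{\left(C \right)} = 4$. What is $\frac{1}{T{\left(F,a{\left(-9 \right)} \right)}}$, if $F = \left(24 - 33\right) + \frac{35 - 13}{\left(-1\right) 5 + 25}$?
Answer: $\frac{1}{64} \approx 0.015625$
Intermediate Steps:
$F = - \frac{79}{10}$ ($F = -9 + \frac{22}{-5 + 25} = -9 + \frac{22}{20} = -9 + 22 \cdot \frac{1}{20} = -9 + \frac{11}{10} = - \frac{79}{10} \approx -7.9$)
$T{\left(v,A \right)} = 4 A^{2}$ ($T{\left(v,A \right)} = \left(2 A\right)^{2} = 4 A^{2}$)
$\frac{1}{T{\left(F,a{\left(-9 \right)} \right)}} = \frac{1}{4 \cdot 4^{2}} = \frac{1}{4 \cdot 16} = \frac{1}{64}$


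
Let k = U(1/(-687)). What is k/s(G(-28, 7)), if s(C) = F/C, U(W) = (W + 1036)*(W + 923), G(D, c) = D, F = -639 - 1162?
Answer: 12636641558800/850016169 ≈ 14866.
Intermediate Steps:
F = -1801
U(W) = (923 + W)*(1036 + W) (U(W) = (1036 + W)*(923 + W) = (923 + W)*(1036 + W))
s(C) = -1801/C
k = 451308627100/471969 (k = 956228 + (1/(-687))² + 1959/(-687) = 956228 + (-1/687)² + 1959*(-1/687) = 956228 + 1/471969 - 653/229 = 451308627100/471969 ≈ 9.5623e+5)
k/s(G(-28, 7)) = 451308627100/(471969*((-1801/(-28)))) = 451308627100/(471969*((-1801*(-1/28)))) = 451308627100/(471969*(1801/28)) = (451308627100/471969)*(28/1801) = 12636641558800/850016169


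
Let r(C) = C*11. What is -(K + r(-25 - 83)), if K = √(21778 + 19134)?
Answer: 1188 - 4*√2557 ≈ 985.73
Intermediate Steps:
r(C) = 11*C
K = 4*√2557 (K = √40912 = 4*√2557 ≈ 202.27)
-(K + r(-25 - 83)) = -(4*√2557 + 11*(-25 - 83)) = -(4*√2557 + 11*(-108)) = -(4*√2557 - 1188) = -(-1188 + 4*√2557) = 1188 - 4*√2557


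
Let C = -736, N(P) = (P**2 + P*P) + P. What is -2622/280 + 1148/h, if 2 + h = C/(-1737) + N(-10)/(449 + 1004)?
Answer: -102604460061/127689940 ≈ -803.54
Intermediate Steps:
N(P) = P + 2*P**2 (N(P) = (P**2 + P**2) + P = 2*P**2 + P = P + 2*P**2)
h = -3648284/2523861 (h = -2 + (-736/(-1737) + (-10*(1 + 2*(-10)))/(449 + 1004)) = -2 + (-736*(-1/1737) - 10*(1 - 20)/1453) = -2 + (736/1737 - 10*(-19)*(1/1453)) = -2 + (736/1737 + 190*(1/1453)) = -2 + (736/1737 + 190/1453) = -2 + 1399438/2523861 = -3648284/2523861 ≈ -1.4455)
-2622/280 + 1148/h = -2622/280 + 1148/(-3648284/2523861) = -2622*1/280 + 1148*(-2523861/3648284) = -1311/140 - 724348107/912071 = -102604460061/127689940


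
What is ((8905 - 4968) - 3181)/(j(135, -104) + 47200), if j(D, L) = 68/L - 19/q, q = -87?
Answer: 1710072/106765415 ≈ 0.016017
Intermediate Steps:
j(D, L) = 19/87 + 68/L (j(D, L) = 68/L - 19/(-87) = 68/L - 19*(-1/87) = 68/L + 19/87 = 19/87 + 68/L)
((8905 - 4968) - 3181)/(j(135, -104) + 47200) = ((8905 - 4968) - 3181)/((19/87 + 68/(-104)) + 47200) = (3937 - 3181)/((19/87 + 68*(-1/104)) + 47200) = 756/((19/87 - 17/26) + 47200) = 756/(-985/2262 + 47200) = 756/(106765415/2262) = 756*(2262/106765415) = 1710072/106765415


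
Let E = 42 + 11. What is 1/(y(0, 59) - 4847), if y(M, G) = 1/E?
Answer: -53/256890 ≈ -0.00020631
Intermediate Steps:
E = 53
y(M, G) = 1/53
1/(y(0, 59) - 4847) = 1/(1/53 - 4847) = 1/(-256890/53) = -53/256890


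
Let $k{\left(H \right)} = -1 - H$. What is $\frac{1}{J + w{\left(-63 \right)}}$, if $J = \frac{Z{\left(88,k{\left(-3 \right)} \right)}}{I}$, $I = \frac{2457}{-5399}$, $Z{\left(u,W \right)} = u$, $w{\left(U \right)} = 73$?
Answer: $- \frac{2457}{295751} \approx -0.0083077$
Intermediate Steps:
$I = - \frac{2457}{5399}$ ($I = 2457 \left(- \frac{1}{5399}\right) = - \frac{2457}{5399} \approx -0.45508$)
$J = - \frac{475112}{2457}$ ($J = \frac{88}{- \frac{2457}{5399}} = 88 \left(- \frac{5399}{2457}\right) = - \frac{475112}{2457} \approx -193.37$)
$\frac{1}{J + w{\left(-63 \right)}} = \frac{1}{- \frac{475112}{2457} + 73} = \frac{1}{- \frac{295751}{2457}} = - \frac{2457}{295751}$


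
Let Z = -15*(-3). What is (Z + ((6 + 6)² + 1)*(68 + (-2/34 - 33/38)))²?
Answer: 39838503650625/417316 ≈ 9.5464e+7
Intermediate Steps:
Z = 45
(Z + ((6 + 6)² + 1)*(68 + (-2/34 - 33/38)))² = (45 + ((6 + 6)² + 1)*(68 + (-2/34 - 33/38)))² = (45 + (12² + 1)*(68 + (-2*1/34 - 33*1/38)))² = (45 + (144 + 1)*(68 + (-1/17 - 33/38)))² = (45 + 145*(68 - 599/646))² = (45 + 145*(43329/646))² = (45 + 6282705/646)² = (6311775/646)² = 39838503650625/417316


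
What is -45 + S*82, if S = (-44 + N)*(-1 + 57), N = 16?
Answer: -128621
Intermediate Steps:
S = -1568 (S = (-44 + 16)*(-1 + 57) = -28*56 = -1568)
-45 + S*82 = -45 - 1568*82 = -45 - 128576 = -128621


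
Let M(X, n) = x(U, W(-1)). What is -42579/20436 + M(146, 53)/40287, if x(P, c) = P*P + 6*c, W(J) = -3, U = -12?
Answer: -14639361/7036796 ≈ -2.0804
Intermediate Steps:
x(P, c) = P² + 6*c
M(X, n) = 126 (M(X, n) = (-12)² + 6*(-3) = 144 - 18 = 126)
-42579/20436 + M(146, 53)/40287 = -42579/20436 + 126/40287 = -42579*1/20436 + 126*(1/40287) = -14193/6812 + 42/13429 = -14639361/7036796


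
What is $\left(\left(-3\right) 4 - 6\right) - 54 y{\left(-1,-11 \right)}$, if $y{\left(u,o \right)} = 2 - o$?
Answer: $-720$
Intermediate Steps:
$\left(\left(-3\right) 4 - 6\right) - 54 y{\left(-1,-11 \right)} = \left(\left(-3\right) 4 - 6\right) - 54 \left(2 - -11\right) = \left(-12 - 6\right) - 54 \left(2 + 11\right) = \left(-12 - 6\right) - 702 = -18 - 702 = -720$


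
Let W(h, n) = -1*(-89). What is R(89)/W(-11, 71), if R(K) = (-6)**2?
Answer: 36/89 ≈ 0.40449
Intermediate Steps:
W(h, n) = 89
R(K) = 36
R(89)/W(-11, 71) = 36/89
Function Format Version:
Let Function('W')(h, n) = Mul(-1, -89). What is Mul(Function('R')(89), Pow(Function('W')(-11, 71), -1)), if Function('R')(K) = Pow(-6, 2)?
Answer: Rational(36, 89) ≈ 0.40449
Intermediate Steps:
Function('W')(h, n) = 89
Function('R')(K) = 36
Mul(Function('R')(89), Pow(Function('W')(-11, 71), -1)) = Mul(36, Pow(89, -1)) = Mul(36, Rational(1, 89)) = Rational(36, 89)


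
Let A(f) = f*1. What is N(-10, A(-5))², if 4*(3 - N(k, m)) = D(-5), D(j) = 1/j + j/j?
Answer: 196/25 ≈ 7.8400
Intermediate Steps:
A(f) = f
D(j) = 1 + 1/j (D(j) = 1/j + 1 = 1 + 1/j)
N(k, m) = 14/5 (N(k, m) = 3 - (1 - 5)/(4*(-5)) = 3 - (-1)*(-4)/20 = 3 - ¼*⅘ = 3 - ⅕ = 14/5)
N(-10, A(-5))² = (14/5)² = 196/25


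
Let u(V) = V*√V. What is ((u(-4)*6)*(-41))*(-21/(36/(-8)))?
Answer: 9184*I ≈ 9184.0*I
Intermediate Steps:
u(V) = V^(3/2)
((u(-4)*6)*(-41))*(-21/(36/(-8))) = (((-4)^(3/2)*6)*(-41))*(-21/(36/(-8))) = ((-8*I*6)*(-41))*(-21/(36*(-⅛))) = (-48*I*(-41))*(-21/(-9/2)) = (1968*I)*(-21*(-2/9)) = (1968*I)*(14/3) = 9184*I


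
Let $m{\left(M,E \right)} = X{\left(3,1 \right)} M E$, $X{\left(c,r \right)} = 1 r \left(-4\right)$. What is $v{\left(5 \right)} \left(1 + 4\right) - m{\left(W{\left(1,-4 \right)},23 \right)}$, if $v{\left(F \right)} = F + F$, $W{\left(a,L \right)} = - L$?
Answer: $418$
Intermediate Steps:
$X{\left(c,r \right)} = - 4 r$ ($X{\left(c,r \right)} = r \left(-4\right) = - 4 r$)
$m{\left(M,E \right)} = - 4 E M$ ($m{\left(M,E \right)} = \left(-4\right) 1 M E = - 4 M E = - 4 E M$)
$v{\left(F \right)} = 2 F$
$v{\left(5 \right)} \left(1 + 4\right) - m{\left(W{\left(1,-4 \right)},23 \right)} = 2 \cdot 5 \left(1 + 4\right) - \left(-4\right) 23 \left(\left(-1\right) \left(-4\right)\right) = 10 \cdot 5 - \left(-4\right) 23 \cdot 4 = 50 - -368 = 50 + 368 = 418$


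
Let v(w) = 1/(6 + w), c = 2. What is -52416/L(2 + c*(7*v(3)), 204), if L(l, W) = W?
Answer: -4368/17 ≈ -256.94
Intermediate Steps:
-52416/L(2 + c*(7*v(3)), 204) = -52416/204 = -52416*1/204 = -4368/17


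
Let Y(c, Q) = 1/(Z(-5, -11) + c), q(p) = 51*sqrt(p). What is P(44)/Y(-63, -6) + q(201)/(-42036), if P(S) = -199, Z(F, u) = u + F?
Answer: 15721 - 17*sqrt(201)/14012 ≈ 15721.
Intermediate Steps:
Z(F, u) = F + u
Y(c, Q) = 1/(-16 + c) (Y(c, Q) = 1/((-5 - 11) + c) = 1/(-16 + c))
P(44)/Y(-63, -6) + q(201)/(-42036) = -199/(1/(-16 - 63)) + (51*sqrt(201))/(-42036) = -199/(1/(-79)) + (51*sqrt(201))*(-1/42036) = -199/(-1/79) - 17*sqrt(201)/14012 = -199*(-79) - 17*sqrt(201)/14012 = 15721 - 17*sqrt(201)/14012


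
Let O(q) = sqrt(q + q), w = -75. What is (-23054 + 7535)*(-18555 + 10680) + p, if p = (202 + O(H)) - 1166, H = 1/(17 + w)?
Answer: 122211161 + I*sqrt(29)/29 ≈ 1.2221e+8 + 0.1857*I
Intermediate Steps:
H = -1/58 (H = 1/(17 - 75) = 1/(-58) = -1/58 ≈ -0.017241)
O(q) = sqrt(2)*sqrt(q) (O(q) = sqrt(2*q) = sqrt(2)*sqrt(q))
p = -964 + I*sqrt(29)/29 (p = (202 + sqrt(2)*sqrt(-1/58)) - 1166 = (202 + sqrt(2)*(I*sqrt(58)/58)) - 1166 = (202 + I*sqrt(29)/29) - 1166 = -964 + I*sqrt(29)/29 ≈ -964.0 + 0.1857*I)
(-23054 + 7535)*(-18555 + 10680) + p = (-23054 + 7535)*(-18555 + 10680) + (-964 + I*sqrt(29)/29) = -15519*(-7875) + (-964 + I*sqrt(29)/29) = 122212125 + (-964 + I*sqrt(29)/29) = 122211161 + I*sqrt(29)/29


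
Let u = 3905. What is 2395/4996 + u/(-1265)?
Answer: -299631/114908 ≈ -2.6076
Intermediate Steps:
2395/4996 + u/(-1265) = 2395/4996 + 3905/(-1265) = 2395*(1/4996) + 3905*(-1/1265) = 2395/4996 - 71/23 = -299631/114908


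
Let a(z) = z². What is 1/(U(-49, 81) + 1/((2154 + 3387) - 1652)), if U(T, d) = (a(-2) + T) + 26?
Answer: -3889/73890 ≈ -0.052632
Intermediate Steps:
U(T, d) = 30 + T (U(T, d) = ((-2)² + T) + 26 = (4 + T) + 26 = 30 + T)
1/(U(-49, 81) + 1/((2154 + 3387) - 1652)) = 1/((30 - 49) + 1/((2154 + 3387) - 1652)) = 1/(-19 + 1/(5541 - 1652)) = 1/(-19 + 1/3889) = 1/(-73890/3889) = -3889/73890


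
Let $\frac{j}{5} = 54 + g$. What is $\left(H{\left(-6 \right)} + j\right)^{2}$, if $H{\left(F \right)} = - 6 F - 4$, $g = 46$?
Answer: $283024$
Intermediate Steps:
$j = 500$ ($j = 5 \left(54 + 46\right) = 5 \cdot 100 = 500$)
$H{\left(F \right)} = -4 - 6 F$
$\left(H{\left(-6 \right)} + j\right)^{2} = \left(\left(-4 - -36\right) + 500\right)^{2} = \left(\left(-4 + 36\right) + 500\right)^{2} = \left(32 + 500\right)^{2} = 532^{2} = 283024$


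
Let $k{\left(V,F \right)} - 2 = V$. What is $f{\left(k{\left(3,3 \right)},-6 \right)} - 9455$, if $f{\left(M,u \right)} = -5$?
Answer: $-9460$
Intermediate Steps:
$k{\left(V,F \right)} = 2 + V$
$f{\left(k{\left(3,3 \right)},-6 \right)} - 9455 = -5 - 9455 = -9460$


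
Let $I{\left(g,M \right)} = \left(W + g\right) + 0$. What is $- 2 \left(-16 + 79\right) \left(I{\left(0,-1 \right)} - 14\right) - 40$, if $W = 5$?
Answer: $1094$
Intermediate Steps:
$I{\left(g,M \right)} = 5 + g$ ($I{\left(g,M \right)} = \left(5 + g\right) + 0 = 5 + g$)
$- 2 \left(-16 + 79\right) \left(I{\left(0,-1 \right)} - 14\right) - 40 = - 2 \left(-16 + 79\right) \left(\left(5 + 0\right) - 14\right) - 40 = - 2 \cdot 63 \left(5 - 14\right) - 40 = - 2 \cdot 63 \left(-9\right) - 40 = \left(-2\right) \left(-567\right) - 40 = 1134 - 40 = 1094$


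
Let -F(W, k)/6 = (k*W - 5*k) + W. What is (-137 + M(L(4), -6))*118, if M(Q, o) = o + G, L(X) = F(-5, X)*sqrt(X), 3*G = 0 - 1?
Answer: -50740/3 ≈ -16913.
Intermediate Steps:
F(W, k) = -6*W + 30*k - 6*W*k (F(W, k) = -6*((k*W - 5*k) + W) = -6*((W*k - 5*k) + W) = -6*((-5*k + W*k) + W) = -6*(W - 5*k + W*k) = -6*W + 30*k - 6*W*k)
G = -1/3 (G = (0 - 1)/3 = (1/3)*(-1) = -1/3 ≈ -0.33333)
L(X) = sqrt(X)*(30 + 60*X) (L(X) = (-6*(-5) + 30*X - 6*(-5)*X)*sqrt(X) = (30 + 30*X + 30*X)*sqrt(X) = (30 + 60*X)*sqrt(X) = sqrt(X)*(30 + 60*X))
M(Q, o) = -1/3 + o (M(Q, o) = o - 1/3 = -1/3 + o)
(-137 + M(L(4), -6))*118 = (-137 + (-1/3 - 6))*118 = (-137 - 19/3)*118 = -430/3*118 = -50740/3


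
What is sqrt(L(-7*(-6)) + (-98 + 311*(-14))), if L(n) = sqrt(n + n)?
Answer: sqrt(-4452 + 2*sqrt(21)) ≈ 66.655*I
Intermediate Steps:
L(n) = sqrt(2)*sqrt(n) (L(n) = sqrt(2*n) = sqrt(2)*sqrt(n))
sqrt(L(-7*(-6)) + (-98 + 311*(-14))) = sqrt(sqrt(2)*sqrt(-7*(-6)) + (-98 + 311*(-14))) = sqrt(sqrt(2)*sqrt(42) + (-98 - 4354)) = sqrt(2*sqrt(21) - 4452) = sqrt(-4452 + 2*sqrt(21))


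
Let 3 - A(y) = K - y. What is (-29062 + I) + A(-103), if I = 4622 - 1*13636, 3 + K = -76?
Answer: -38097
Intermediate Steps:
K = -79 (K = -3 - 76 = -79)
I = -9014 (I = 4622 - 13636 = -9014)
A(y) = 82 + y (A(y) = 3 - (-79 - y) = 3 + (79 + y) = 82 + y)
(-29062 + I) + A(-103) = (-29062 - 9014) + (82 - 103) = -38076 - 21 = -38097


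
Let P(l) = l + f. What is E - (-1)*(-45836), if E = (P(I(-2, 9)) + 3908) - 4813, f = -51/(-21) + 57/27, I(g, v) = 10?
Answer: -2943767/63 ≈ -46726.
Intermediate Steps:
f = 286/63 (f = -51*(-1/21) + 57*(1/27) = 17/7 + 19/9 = 286/63 ≈ 4.5397)
P(l) = 286/63 + l (P(l) = l + 286/63 = 286/63 + l)
E = -56099/63 (E = ((286/63 + 10) + 3908) - 4813 = (916/63 + 3908) - 4813 = 247120/63 - 4813 = -56099/63 ≈ -890.46)
E - (-1)*(-45836) = -56099/63 - (-1)*(-45836) = -56099/63 - 1*45836 = -56099/63 - 45836 = -2943767/63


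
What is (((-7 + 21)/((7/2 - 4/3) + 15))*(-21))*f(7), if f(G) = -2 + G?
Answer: -8820/103 ≈ -85.631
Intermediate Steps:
(((-7 + 21)/((7/2 - 4/3) + 15))*(-21))*f(7) = (((-7 + 21)/((7/2 - 4/3) + 15))*(-21))*(-2 + 7) = ((14/((7*(1/2) - 4*1/3) + 15))*(-21))*5 = ((14/((7/2 - 4/3) + 15))*(-21))*5 = ((14/(13/6 + 15))*(-21))*5 = ((14/(103/6))*(-21))*5 = ((14*(6/103))*(-21))*5 = ((84/103)*(-21))*5 = -1764/103*5 = -8820/103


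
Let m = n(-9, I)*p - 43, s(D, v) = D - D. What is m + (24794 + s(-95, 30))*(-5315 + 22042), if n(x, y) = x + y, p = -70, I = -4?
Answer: 414730105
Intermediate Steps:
s(D, v) = 0
m = 867 (m = (-9 - 4)*(-70) - 43 = -13*(-70) - 43 = 910 - 43 = 867)
m + (24794 + s(-95, 30))*(-5315 + 22042) = 867 + (24794 + 0)*(-5315 + 22042) = 867 + 24794*16727 = 867 + 414729238 = 414730105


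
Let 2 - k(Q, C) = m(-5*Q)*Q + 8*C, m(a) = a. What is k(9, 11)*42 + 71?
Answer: 13469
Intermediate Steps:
k(Q, C) = 2 - 8*C + 5*Q**2 (k(Q, C) = 2 - ((-5*Q)*Q + 8*C) = 2 - (-5*Q**2 + 8*C) = 2 + (-8*C + 5*Q**2) = 2 - 8*C + 5*Q**2)
k(9, 11)*42 + 71 = (2 - 8*11 + 5*9**2)*42 + 71 = (2 - 88 + 5*81)*42 + 71 = (2 - 88 + 405)*42 + 71 = 319*42 + 71 = 13398 + 71 = 13469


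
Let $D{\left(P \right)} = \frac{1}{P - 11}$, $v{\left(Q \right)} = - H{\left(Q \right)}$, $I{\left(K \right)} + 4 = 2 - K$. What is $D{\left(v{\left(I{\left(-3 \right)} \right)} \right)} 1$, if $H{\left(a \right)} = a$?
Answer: $- \frac{1}{12} \approx -0.083333$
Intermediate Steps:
$I{\left(K \right)} = -2 - K$ ($I{\left(K \right)} = -4 - \left(-2 + K\right) = -2 - K$)
$v{\left(Q \right)} = - Q$
$D{\left(P \right)} = \frac{1}{-11 + P}$
$D{\left(v{\left(I{\left(-3 \right)} \right)} \right)} 1 = \frac{1}{-11 - \left(-2 - -3\right)} 1 = \frac{1}{-11 - \left(-2 + 3\right)} 1 = \frac{1}{-11 - 1} \cdot 1 = \frac{1}{-12} \cdot 1 = \left(- \frac{1}{12}\right) 1 = - \frac{1}{12}$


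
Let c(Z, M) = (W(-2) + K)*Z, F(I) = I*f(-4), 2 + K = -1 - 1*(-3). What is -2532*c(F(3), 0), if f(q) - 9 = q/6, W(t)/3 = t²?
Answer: -759600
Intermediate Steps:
K = 0 (K = -2 + (-1 - 1*(-3)) = -2 + (-1 + 3) = -2 + 2 = 0)
W(t) = 3*t²
f(q) = 9 + q/6
F(I) = 25*I/3 (F(I) = I*(9 + (⅙)*(-4)) = I*(9 - ⅔) = I*(25/3) = 25*I/3)
c(Z, M) = 12*Z (c(Z, M) = (3*(-2)² + 0)*Z = (3*4 + 0)*Z = (12 + 0)*Z = 12*Z)
-2532*c(F(3), 0) = -30384*(25/3)*3 = -30384*25 = -2532*300 = -759600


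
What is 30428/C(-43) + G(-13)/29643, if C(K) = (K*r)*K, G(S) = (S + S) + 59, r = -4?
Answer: -75144428/18269969 ≈ -4.1130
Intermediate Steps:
G(S) = 59 + 2*S (G(S) = 2*S + 59 = 59 + 2*S)
C(K) = -4*K² (C(K) = (K*(-4))*K = (-4*K)*K = -4*K²)
30428/C(-43) + G(-13)/29643 = 30428/((-4*(-43)²)) + (59 + 2*(-13))/29643 = 30428/((-4*1849)) + (59 - 26)*(1/29643) = 30428/(-7396) + 33*(1/29643) = 30428*(-1/7396) + 11/9881 = -7607/1849 + 11/9881 = -75144428/18269969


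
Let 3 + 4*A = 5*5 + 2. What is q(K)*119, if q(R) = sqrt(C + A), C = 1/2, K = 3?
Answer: 119*sqrt(26)/2 ≈ 303.39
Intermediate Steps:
C = 1/2 ≈ 0.50000
A = 6 (A = -3/4 + (5*5 + 2)/4 = -3/4 + (25 + 2)/4 = -3/4 + (1/4)*27 = -3/4 + 27/4 = 6)
q(R) = sqrt(26)/2 (q(R) = sqrt(1/2 + 6) = sqrt(13/2) = sqrt(26)/2)
q(K)*119 = (sqrt(26)/2)*119 = 119*sqrt(26)/2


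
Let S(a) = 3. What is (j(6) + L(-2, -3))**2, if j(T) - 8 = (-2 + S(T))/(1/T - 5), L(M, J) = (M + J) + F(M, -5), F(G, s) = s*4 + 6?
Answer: 105625/841 ≈ 125.59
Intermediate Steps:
F(G, s) = 6 + 4*s (F(G, s) = 4*s + 6 = 6 + 4*s)
L(M, J) = -14 + J + M (L(M, J) = (M + J) + (6 + 4*(-5)) = (J + M) + (6 - 20) = (J + M) - 14 = -14 + J + M)
j(T) = 8 + 1/(-5 + 1/T) (j(T) = 8 + (-2 + 3)/(1/T - 5) = 8 + 1/(-5 + 1/T))
(j(6) + L(-2, -3))**2 = ((-8 + 39*6)/(-1 + 5*6) + (-14 - 3 - 2))**2 = ((-8 + 234)/(-1 + 30) - 19)**2 = (226/29 - 19)**2 = (-325/29)**2 = 105625/841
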